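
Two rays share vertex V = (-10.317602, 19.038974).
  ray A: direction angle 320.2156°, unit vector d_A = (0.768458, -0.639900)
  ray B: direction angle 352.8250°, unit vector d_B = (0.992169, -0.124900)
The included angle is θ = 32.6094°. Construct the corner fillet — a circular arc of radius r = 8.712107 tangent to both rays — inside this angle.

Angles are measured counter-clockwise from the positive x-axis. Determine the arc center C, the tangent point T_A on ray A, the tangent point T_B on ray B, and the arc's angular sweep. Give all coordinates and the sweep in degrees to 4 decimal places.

center=(18.1450,6.6751) T_A=(12.5702,-0.0198) T_B=(19.2332,15.3189) sweep=147.3906

bisector direction at 336.5203° = (0.917201,-0.398424)
center distance |VC| = r/sin(θ/2) = 8.712107/sin(16.3047°) = 31.032052
C = V + |VC|·bis = (18.1450,6.6751)
T_A = V + ((C−V)·d_A)·d_A = V + 29.7840·d_A = (12.5702,-0.0198)
T_B = V + ((C−V)·d_B)·d_B = V + 29.7840·d_B = (19.2332,15.3189)
sweep = 180° − θ = 147.3906°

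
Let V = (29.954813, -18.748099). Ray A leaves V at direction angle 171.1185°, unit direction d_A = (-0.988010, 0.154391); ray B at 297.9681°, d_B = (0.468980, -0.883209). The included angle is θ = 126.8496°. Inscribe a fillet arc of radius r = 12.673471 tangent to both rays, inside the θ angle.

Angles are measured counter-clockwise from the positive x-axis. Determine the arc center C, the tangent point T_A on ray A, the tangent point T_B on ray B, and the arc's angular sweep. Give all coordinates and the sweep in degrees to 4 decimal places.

bisector direction at 234.5433° = (-0.580088,-0.814554)
center distance |VC| = r/sin(θ/2) = 12.673471/sin(63.4248°) = 14.170627
C = V + |VC|·bis = (21.7346,-30.2908)
T_A = V + ((C−V)·d_A)·d_A = V + 6.3395·d_A = (23.6913,-17.7693)
T_B = V + ((C−V)·d_B)·d_B = V + 6.3395·d_B = (32.9279,-24.3472)
sweep = 180° − θ = 53.1504°

center=(21.7346,-30.2908) T_A=(23.6913,-17.7693) T_B=(32.9279,-24.3472) sweep=53.1504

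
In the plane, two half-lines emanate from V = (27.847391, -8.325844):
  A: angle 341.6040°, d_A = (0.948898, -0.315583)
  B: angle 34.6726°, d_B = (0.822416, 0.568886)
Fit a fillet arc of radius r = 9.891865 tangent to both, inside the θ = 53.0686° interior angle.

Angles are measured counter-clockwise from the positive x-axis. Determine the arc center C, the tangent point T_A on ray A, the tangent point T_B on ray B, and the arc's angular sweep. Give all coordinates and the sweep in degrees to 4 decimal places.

bisector direction at 8.1383° = (0.989929,0.141563)
center distance |VC| = r/sin(θ/2) = 9.891865/sin(26.5343°) = 22.142654
C = V + |VC|·bis = (49.7671,-5.1913)
T_A = V + ((C−V)·d_A)·d_A = V + 19.8103·d_A = (46.6453,-14.5776)
T_B = V + ((C−V)·d_B)·d_B = V + 19.8103·d_B = (44.1397,2.9440)
sweep = 180° − θ = 126.9314°

center=(49.7671,-5.1913) T_A=(46.6453,-14.5776) T_B=(44.1397,2.9440) sweep=126.9314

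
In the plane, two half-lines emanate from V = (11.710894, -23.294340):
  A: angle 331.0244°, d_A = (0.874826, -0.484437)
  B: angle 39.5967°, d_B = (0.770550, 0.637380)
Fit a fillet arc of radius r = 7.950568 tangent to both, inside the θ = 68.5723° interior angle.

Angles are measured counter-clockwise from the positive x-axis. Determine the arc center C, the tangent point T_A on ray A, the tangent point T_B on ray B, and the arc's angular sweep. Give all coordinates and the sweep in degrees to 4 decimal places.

bisector direction at 5.3106° = (0.995708,0.092554)
center distance |VC| = r/sin(θ/2) = 7.950568/sin(34.2861°) = 14.113609
C = V + |VC|·bis = (25.7639,-21.9881)
T_A = V + ((C−V)·d_A)·d_A = V + 11.6612·d_A = (21.9124,-28.9434)
T_B = V + ((C−V)·d_B)·d_B = V + 11.6612·d_B = (20.6964,-15.8618)
sweep = 180° − θ = 111.4277°

center=(25.7639,-21.9881) T_A=(21.9124,-28.9434) T_B=(20.6964,-15.8618) sweep=111.4277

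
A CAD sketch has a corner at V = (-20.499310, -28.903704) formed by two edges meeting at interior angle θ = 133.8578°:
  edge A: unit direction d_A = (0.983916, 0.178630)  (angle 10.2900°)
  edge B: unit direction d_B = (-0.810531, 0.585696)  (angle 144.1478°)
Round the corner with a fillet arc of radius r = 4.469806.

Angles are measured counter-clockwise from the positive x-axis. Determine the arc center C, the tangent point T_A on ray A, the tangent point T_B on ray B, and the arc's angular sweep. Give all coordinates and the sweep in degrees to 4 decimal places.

center=(-19.4245,-24.1657) T_A=(-18.6261,-28.5636) T_B=(-22.0425,-27.7886) sweep=46.1422

bisector direction at 77.2189° = (0.221227,0.975222)
center distance |VC| = r/sin(θ/2) = 4.469806/sin(66.9289°) = 4.858383
C = V + |VC|·bis = (-19.4245,-24.1657)
T_A = V + ((C−V)·d_A)·d_A = V + 1.9039·d_A = (-18.6261,-28.5636)
T_B = V + ((C−V)·d_B)·d_B = V + 1.9039·d_B = (-22.0425,-27.7886)
sweep = 180° − θ = 46.1422°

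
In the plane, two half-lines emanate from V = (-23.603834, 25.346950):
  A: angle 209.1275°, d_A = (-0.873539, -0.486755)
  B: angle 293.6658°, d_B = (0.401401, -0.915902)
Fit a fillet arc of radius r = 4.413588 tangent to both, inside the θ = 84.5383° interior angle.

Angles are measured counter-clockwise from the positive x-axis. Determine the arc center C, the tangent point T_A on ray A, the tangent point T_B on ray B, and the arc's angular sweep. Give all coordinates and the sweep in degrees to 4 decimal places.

bisector direction at 251.3967° = (-0.319015,-0.947750)
center distance |VC| = r/sin(θ/2) = 4.413588/sin(42.2692°) = 6.561842
C = V + |VC|·bis = (-25.6972,19.1280)
T_A = V + ((C−V)·d_A)·d_A = V + 4.8557·d_A = (-27.8455,22.9834)
T_B = V + ((C−V)·d_B)·d_B = V + 4.8557·d_B = (-21.6547,20.8996)
sweep = 180° − θ = 95.4617°

center=(-25.6972,19.1280) T_A=(-27.8455,22.9834) T_B=(-21.6547,20.8996) sweep=95.4617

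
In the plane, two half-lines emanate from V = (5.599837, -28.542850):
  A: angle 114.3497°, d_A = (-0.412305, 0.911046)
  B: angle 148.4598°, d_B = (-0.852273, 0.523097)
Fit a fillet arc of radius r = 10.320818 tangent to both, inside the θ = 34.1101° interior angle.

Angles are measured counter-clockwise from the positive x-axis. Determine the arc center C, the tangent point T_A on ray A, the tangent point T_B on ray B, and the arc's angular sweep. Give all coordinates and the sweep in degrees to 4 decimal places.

bisector direction at 131.4048° = (-0.661374,0.750056)
center distance |VC| = r/sin(θ/2) = 10.320818/sin(17.0551°) = 35.189758
C = V + |VC|·bis = (-17.6738,-2.1486)
T_A = V + ((C−V)·d_A)·d_A = V + 33.6422·d_A = (-8.2710,2.1068)
T_B = V + ((C−V)·d_B)·d_B = V + 33.6422·d_B = (-23.0725,-10.9447)
sweep = 180° − θ = 145.8899°

center=(-17.6738,-2.1486) T_A=(-8.2710,2.1068) T_B=(-23.0725,-10.9447) sweep=145.8899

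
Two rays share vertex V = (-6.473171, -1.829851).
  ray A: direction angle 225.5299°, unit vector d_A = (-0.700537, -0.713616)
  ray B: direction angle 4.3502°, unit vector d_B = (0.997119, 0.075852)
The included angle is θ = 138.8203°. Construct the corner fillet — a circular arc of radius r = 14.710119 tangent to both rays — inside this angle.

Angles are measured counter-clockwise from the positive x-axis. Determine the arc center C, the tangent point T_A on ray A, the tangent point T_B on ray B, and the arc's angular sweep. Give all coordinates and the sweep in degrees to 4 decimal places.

bisector direction at 294.9401° = (0.421670,-0.906749)
center distance |VC| = r/sin(θ/2) = 14.710119/sin(69.4102°) = 15.713893
C = V + |VC|·bis = (0.1529,-16.0784)
T_A = V + ((C−V)·d_A)·d_A = V + 5.5262·d_A = (-10.3445,-5.7734)
T_B = V + ((C−V)·d_B)·d_B = V + 5.5262·d_B = (-0.9629,-1.4107)
sweep = 180° − θ = 41.1797°

center=(0.1529,-16.0784) T_A=(-10.3445,-5.7734) T_B=(-0.9629,-1.4107) sweep=41.1797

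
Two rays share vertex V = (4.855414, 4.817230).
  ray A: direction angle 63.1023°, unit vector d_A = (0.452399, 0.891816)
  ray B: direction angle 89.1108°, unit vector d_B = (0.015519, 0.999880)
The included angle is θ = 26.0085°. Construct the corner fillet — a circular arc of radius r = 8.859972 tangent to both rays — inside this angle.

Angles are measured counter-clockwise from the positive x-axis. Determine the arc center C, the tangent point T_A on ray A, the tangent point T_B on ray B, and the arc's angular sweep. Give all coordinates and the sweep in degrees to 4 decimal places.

bisector direction at 76.1066° = (0.240117,0.970744)
center distance |VC| = r/sin(θ/2) = 8.859972/sin(13.0043°) = 39.373571
C = V + |VC|·bis = (14.3097,43.0389)
T_A = V + ((C−V)·d_A)·d_A = V + 38.3638·d_A = (22.2111,39.0306)
T_B = V + ((C−V)·d_B)·d_B = V + 38.3638·d_B = (5.4508,43.1764)
sweep = 180° − θ = 153.9915°

center=(14.3097,43.0389) T_A=(22.2111,39.0306) T_B=(5.4508,43.1764) sweep=153.9915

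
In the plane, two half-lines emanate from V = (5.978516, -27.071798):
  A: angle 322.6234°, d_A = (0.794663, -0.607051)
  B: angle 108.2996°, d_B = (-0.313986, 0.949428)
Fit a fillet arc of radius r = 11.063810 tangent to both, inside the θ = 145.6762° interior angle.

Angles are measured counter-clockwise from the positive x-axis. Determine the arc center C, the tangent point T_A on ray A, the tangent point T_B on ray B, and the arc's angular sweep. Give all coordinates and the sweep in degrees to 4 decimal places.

bisector direction at 35.4615° = (0.814506,0.580156)
center distance |VC| = r/sin(θ/2) = 11.063810/sin(72.8381°) = 11.579385
C = V + |VC|·bis = (15.4100,-20.3540)
T_A = V + ((C−V)·d_A)·d_A = V + 3.4168·d_A = (8.6937,-29.1459)
T_B = V + ((C−V)·d_B)·d_B = V + 3.4168·d_B = (4.9057,-23.8278)
sweep = 180° − θ = 34.3238°

center=(15.4100,-20.3540) T_A=(8.6937,-29.1459) T_B=(4.9057,-23.8278) sweep=34.3238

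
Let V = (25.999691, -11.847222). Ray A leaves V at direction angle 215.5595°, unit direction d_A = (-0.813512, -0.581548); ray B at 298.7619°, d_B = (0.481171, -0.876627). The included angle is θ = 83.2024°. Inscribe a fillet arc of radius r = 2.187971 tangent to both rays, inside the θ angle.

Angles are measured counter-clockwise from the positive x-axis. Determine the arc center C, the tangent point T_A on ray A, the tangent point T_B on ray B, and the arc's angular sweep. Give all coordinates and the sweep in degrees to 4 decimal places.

center=(25.2674,-15.0603) T_A=(23.9950,-13.2803) T_B=(27.1854,-14.0075) sweep=96.7976

bisector direction at 257.1607° = (-0.222217,-0.974997)
center distance |VC| = r/sin(θ/2) = 2.187971/sin(41.6012°) = 3.295426
C = V + |VC|·bis = (25.2674,-15.0603)
T_A = V + ((C−V)·d_A)·d_A = V + 2.4643·d_A = (23.9950,-13.2803)
T_B = V + ((C−V)·d_B)·d_B = V + 2.4643·d_B = (27.1854,-14.0075)
sweep = 180° − θ = 96.7976°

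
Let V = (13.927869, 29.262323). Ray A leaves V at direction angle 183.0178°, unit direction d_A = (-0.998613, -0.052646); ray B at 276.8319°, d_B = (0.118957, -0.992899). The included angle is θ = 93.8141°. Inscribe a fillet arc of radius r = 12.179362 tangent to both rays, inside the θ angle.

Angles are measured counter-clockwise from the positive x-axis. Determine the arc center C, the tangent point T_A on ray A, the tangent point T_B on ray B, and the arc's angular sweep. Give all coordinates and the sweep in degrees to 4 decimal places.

bisector direction at 229.9248° = (-0.643792,-0.765201)
center distance |VC| = r/sin(θ/2) = 12.179362/sin(46.9070°) = 16.678429
C = V + |VC|·bis = (3.1904,16.5000)
T_A = V + ((C−V)·d_A)·d_A = V + 11.3944·d_A = (2.5492,28.6624)
T_B = V + ((C−V)·d_B)·d_B = V + 11.3944·d_B = (15.2833,17.9488)
sweep = 180° − θ = 86.1859°

center=(3.1904,16.5000) T_A=(2.5492,28.6624) T_B=(15.2833,17.9488) sweep=86.1859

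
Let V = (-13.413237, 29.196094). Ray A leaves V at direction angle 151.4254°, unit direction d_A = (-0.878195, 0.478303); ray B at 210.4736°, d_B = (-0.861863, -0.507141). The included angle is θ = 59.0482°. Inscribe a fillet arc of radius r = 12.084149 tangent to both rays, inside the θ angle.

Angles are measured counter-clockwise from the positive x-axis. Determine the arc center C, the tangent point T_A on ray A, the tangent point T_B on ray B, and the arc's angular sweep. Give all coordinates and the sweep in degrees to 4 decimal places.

center=(-37.9318,28.7897) T_A=(-32.1519,39.4020) T_B=(-31.8034,18.3749) sweep=120.9518

bisector direction at 180.9495° = (-0.999863,-0.016571)
center distance |VC| = r/sin(θ/2) = 12.084149/sin(29.5241°) = 24.521923
C = V + |VC|·bis = (-37.9318,28.7897)
T_A = V + ((C−V)·d_A)·d_A = V + 21.3377·d_A = (-32.1519,39.4020)
T_B = V + ((C−V)·d_B)·d_B = V + 21.3377·d_B = (-31.8034,18.3749)
sweep = 180° − θ = 120.9518°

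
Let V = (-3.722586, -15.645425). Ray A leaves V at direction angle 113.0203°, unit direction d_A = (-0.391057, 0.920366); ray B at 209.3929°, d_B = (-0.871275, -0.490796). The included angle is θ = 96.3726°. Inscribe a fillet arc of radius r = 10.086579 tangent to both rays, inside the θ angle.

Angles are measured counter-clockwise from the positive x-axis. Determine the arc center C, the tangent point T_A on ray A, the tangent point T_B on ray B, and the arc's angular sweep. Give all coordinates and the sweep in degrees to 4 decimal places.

bisector direction at 161.2066° = (-0.946686,0.322157)
center distance |VC| = r/sin(θ/2) = 10.086579/sin(48.1863°) = 13.533281
C = V + |VC|·bis = (-16.5344,-11.2856)
T_A = V + ((C−V)·d_A)·d_A = V + 9.0228·d_A = (-7.2510,-7.3412)
T_B = V + ((C−V)·d_B)·d_B = V + 9.0228·d_B = (-11.5839,-20.0738)
sweep = 180° − θ = 83.6274°

center=(-16.5344,-11.2856) T_A=(-7.2510,-7.3412) T_B=(-11.5839,-20.0738) sweep=83.6274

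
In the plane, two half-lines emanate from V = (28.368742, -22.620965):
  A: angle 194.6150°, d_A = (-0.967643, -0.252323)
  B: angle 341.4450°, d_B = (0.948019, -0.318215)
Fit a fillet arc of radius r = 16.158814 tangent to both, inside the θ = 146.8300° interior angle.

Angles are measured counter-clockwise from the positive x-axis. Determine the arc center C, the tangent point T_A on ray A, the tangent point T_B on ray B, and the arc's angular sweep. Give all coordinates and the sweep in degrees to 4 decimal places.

center=(27.7892,-39.4712) T_A=(23.7119,-23.8353) T_B=(32.9311,-24.1524) sweep=33.1700

bisector direction at 268.0300° = (-0.034376,-0.999409)
center distance |VC| = r/sin(θ/2) = 16.158814/sin(73.4150°) = 16.860245
C = V + |VC|·bis = (27.7892,-39.4712)
T_A = V + ((C−V)·d_A)·d_A = V + 4.8125·d_A = (23.7119,-23.8353)
T_B = V + ((C−V)·d_B)·d_B = V + 4.8125·d_B = (32.9311,-24.1524)
sweep = 180° − θ = 33.1700°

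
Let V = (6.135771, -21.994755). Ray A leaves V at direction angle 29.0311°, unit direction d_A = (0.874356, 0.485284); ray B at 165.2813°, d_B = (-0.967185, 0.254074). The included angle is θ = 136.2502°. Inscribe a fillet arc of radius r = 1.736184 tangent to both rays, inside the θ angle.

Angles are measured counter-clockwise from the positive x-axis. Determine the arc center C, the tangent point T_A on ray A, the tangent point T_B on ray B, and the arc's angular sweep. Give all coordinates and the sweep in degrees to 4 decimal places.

center=(5.9027,-20.1384) T_A=(6.7452,-21.6565) T_B=(5.4616,-21.8177) sweep=43.7498

bisector direction at 97.1562° = (-0.124575,0.992210)
center distance |VC| = r/sin(θ/2) = 1.736184/sin(68.1251°) = 1.870889
C = V + |VC|·bis = (5.9027,-20.1384)
T_A = V + ((C−V)·d_A)·d_A = V + 0.6971·d_A = (6.7452,-21.6565)
T_B = V + ((C−V)·d_B)·d_B = V + 0.6971·d_B = (5.4616,-21.8177)
sweep = 180° − θ = 43.7498°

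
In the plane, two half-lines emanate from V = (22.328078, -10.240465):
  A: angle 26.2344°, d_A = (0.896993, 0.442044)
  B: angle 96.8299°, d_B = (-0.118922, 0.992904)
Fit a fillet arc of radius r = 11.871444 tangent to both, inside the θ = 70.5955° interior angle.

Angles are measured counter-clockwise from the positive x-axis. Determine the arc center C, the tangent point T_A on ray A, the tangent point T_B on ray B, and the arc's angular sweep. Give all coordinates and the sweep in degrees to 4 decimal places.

center=(32.1212,7.8204) T_A=(37.3689,-2.8282) T_B=(20.3340,6.4086) sweep=109.4045

bisector direction at 61.5322° = (0.476666,0.879085)
center distance |VC| = r/sin(θ/2) = 11.871444/sin(35.2978°) = 20.545030
C = V + |VC|·bis = (32.1212,7.8204)
T_A = V + ((C−V)·d_A)·d_A = V + 16.7680·d_A = (37.3689,-2.8282)
T_B = V + ((C−V)·d_B)·d_B = V + 16.7680·d_B = (20.3340,6.4086)
sweep = 180° − θ = 109.4045°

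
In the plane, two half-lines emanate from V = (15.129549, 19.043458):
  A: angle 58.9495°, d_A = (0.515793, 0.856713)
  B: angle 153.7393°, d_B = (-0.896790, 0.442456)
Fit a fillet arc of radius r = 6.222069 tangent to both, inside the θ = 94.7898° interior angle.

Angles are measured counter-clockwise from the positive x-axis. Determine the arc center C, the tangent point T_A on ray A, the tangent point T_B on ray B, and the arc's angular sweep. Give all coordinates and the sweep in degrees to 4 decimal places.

bisector direction at 106.3444° = (-0.281410,0.959588)
center distance |VC| = r/sin(θ/2) = 6.222069/sin(47.3949°) = 8.453475
C = V + |VC|·bis = (12.7507,27.1553)
T_A = V + ((C−V)·d_A)·d_A = V + 5.7225·d_A = (18.0812,23.9460)
T_B = V + ((C−V)·d_B)·d_B = V + 5.7225·d_B = (9.9977,21.5754)
sweep = 180° − θ = 85.2102°

center=(12.7507,27.1553) T_A=(18.0812,23.9460) T_B=(9.9977,21.5754) sweep=85.2102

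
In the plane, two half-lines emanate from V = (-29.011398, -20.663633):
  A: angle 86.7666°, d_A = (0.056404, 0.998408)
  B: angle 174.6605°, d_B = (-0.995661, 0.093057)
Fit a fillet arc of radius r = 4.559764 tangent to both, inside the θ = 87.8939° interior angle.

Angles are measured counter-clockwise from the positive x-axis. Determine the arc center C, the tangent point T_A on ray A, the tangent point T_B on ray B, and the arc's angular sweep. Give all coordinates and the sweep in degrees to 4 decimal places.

bisector direction at 130.7135° = (-0.652278,0.757980)
center distance |VC| = r/sin(θ/2) = 4.559764/sin(43.9470°) = 6.570341
C = V + |VC|·bis = (-33.2971,-15.6834)
T_A = V + ((C−V)·d_A)·d_A = V + 4.7305·d_A = (-28.7446,-15.9406)
T_B = V + ((C−V)·d_B)·d_B = V + 4.7305·d_B = (-33.7214,-20.2234)
sweep = 180° − θ = 92.1061°

center=(-33.2971,-15.6834) T_A=(-28.7446,-15.9406) T_B=(-33.7214,-20.2234) sweep=92.1061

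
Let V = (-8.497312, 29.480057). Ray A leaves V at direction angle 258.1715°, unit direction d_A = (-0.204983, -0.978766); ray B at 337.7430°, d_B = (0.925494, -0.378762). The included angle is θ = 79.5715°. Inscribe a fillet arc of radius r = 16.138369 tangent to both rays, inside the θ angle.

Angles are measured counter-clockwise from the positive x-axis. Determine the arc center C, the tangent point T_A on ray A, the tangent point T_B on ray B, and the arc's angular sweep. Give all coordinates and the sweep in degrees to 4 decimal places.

center=(3.3259,7.2038) T_A=(-12.4698,10.5119) T_B=(9.4385,22.1398) sweep=100.4285

bisector direction at 297.9572° = (0.468813,-0.883298)
center distance |VC| = r/sin(θ/2) = 16.138369/sin(39.7858°) = 25.219409
C = V + |VC|·bis = (3.3259,7.2038)
T_A = V + ((C−V)·d_A)·d_A = V + 19.3797·d_A = (-12.4698,10.5119)
T_B = V + ((C−V)·d_B)·d_B = V + 19.3797·d_B = (9.4385,22.1398)
sweep = 180° − θ = 100.4285°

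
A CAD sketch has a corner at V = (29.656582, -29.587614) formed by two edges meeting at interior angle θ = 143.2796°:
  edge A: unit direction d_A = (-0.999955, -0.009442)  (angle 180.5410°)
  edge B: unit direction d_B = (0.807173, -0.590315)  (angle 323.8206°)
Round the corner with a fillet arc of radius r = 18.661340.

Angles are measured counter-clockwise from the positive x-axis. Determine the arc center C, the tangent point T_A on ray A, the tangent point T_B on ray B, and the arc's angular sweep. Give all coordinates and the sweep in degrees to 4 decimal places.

center=(23.6397,-48.3066) T_A=(23.4635,-29.6461) T_B=(34.6557,-33.2437) sweep=36.7204

bisector direction at 252.1808° = (-0.306014,-0.952027)
center distance |VC| = r/sin(θ/2) = 18.661340/sin(71.6398°) = 19.662246
C = V + |VC|·bis = (23.6397,-48.3066)
T_A = V + ((C−V)·d_A)·d_A = V + 6.1934·d_A = (23.4635,-29.6461)
T_B = V + ((C−V)·d_B)·d_B = V + 6.1934·d_B = (34.6557,-33.2437)
sweep = 180° − θ = 36.7204°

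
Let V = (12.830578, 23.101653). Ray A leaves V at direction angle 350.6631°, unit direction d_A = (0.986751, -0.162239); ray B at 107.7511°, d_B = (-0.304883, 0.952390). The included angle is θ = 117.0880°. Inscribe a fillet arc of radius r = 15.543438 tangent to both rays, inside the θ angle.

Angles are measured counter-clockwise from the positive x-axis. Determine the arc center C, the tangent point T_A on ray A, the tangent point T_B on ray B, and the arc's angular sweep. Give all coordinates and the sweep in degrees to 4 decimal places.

center=(24.7350,36.8965) T_A=(22.2132,21.5590) T_B=(9.9316,32.1576) sweep=62.9120

bisector direction at 49.2071° = (0.653327,0.757076)
center distance |VC| = r/sin(θ/2) = 15.543438/sin(58.5440°) = 18.221205
C = V + |VC|·bis = (24.7350,36.8965)
T_A = V + ((C−V)·d_A)·d_A = V + 9.5086·d_A = (22.2132,21.5590)
T_B = V + ((C−V)·d_B)·d_B = V + 9.5086·d_B = (9.9316,32.1576)
sweep = 180° − θ = 62.9120°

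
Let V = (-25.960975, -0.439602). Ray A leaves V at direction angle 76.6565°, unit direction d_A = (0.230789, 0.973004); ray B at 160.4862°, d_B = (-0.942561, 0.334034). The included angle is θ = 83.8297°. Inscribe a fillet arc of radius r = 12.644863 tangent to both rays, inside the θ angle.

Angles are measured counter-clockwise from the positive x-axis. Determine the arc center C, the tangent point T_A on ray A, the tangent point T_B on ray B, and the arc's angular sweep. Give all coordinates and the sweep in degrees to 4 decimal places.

center=(-35.0137,16.1840) T_A=(-22.7102,13.2657) T_B=(-39.2375,4.2655) sweep=96.1703

bisector direction at 118.5713° = (-0.478253,0.878222)
center distance |VC| = r/sin(θ/2) = 12.644863/sin(41.9149°) = 18.928715
C = V + |VC|·bis = (-35.0137,16.1840)
T_A = V + ((C−V)·d_A)·d_A = V + 14.0856·d_A = (-22.7102,13.2657)
T_B = V + ((C−V)·d_B)·d_B = V + 14.0856·d_B = (-39.2375,4.2655)
sweep = 180° − θ = 96.1703°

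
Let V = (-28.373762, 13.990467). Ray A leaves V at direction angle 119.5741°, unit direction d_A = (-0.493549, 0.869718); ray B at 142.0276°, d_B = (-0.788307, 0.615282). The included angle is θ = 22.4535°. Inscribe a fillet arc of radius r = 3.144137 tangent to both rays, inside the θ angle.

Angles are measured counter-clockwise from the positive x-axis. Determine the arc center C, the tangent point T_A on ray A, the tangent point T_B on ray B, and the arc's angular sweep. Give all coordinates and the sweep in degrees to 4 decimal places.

center=(-38.9262,26.2152) T_A=(-36.1917,27.7670) T_B=(-40.8607,23.7367) sweep=157.5465

bisector direction at 130.8008° = (-0.653432,0.756985)
center distance |VC| = r/sin(θ/2) = 3.144137/sin(11.2267°) = 16.149261
C = V + |VC|·bis = (-38.9262,26.2152)
T_A = V + ((C−V)·d_A)·d_A = V + 15.8402·d_A = (-36.1917,27.7670)
T_B = V + ((C−V)·d_B)·d_B = V + 15.8402·d_B = (-40.8607,23.7367)
sweep = 180° − θ = 157.5465°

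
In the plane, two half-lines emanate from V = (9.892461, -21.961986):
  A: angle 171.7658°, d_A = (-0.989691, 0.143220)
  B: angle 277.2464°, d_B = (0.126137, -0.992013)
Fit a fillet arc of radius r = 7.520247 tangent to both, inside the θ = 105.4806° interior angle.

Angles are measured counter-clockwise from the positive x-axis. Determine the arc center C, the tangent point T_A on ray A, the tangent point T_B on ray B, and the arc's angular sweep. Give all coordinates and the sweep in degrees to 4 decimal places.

bisector direction at 224.5061° = (-0.713176,-0.700985)
center distance |VC| = r/sin(θ/2) = 7.520247/sin(52.7403°) = 9.448739
C = V + |VC|·bis = (3.1538,-28.5854)
T_A = V + ((C−V)·d_A)·d_A = V + 5.7205·d_A = (4.2309,-21.1427)
T_B = V + ((C−V)·d_B)·d_B = V + 5.7205·d_B = (10.6140,-27.6368)
sweep = 180° − θ = 74.5194°

center=(3.1538,-28.5854) T_A=(4.2309,-21.1427) T_B=(10.6140,-27.6368) sweep=74.5194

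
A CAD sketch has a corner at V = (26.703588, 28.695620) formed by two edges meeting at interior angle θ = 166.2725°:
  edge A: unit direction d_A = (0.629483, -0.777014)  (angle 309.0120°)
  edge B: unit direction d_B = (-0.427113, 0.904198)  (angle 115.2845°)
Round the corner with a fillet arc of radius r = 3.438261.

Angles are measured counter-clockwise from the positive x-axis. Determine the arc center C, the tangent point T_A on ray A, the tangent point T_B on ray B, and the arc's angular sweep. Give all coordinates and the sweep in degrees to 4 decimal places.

bisector direction at 32.1482° = (0.846674,0.532112)
center distance |VC| = r/sin(θ/2) = 3.438261/sin(83.1363°) = 3.463080
C = V + |VC|·bis = (29.6357,30.5384)
T_A = V + ((C−V)·d_A)·d_A = V + 0.4139·d_A = (26.9641,28.3740)
T_B = V + ((C−V)·d_B)·d_B = V + 0.4139·d_B = (26.5268,29.0698)
sweep = 180° − θ = 13.7275°

center=(29.6357,30.5384) T_A=(26.9641,28.3740) T_B=(26.5268,29.0698) sweep=13.7275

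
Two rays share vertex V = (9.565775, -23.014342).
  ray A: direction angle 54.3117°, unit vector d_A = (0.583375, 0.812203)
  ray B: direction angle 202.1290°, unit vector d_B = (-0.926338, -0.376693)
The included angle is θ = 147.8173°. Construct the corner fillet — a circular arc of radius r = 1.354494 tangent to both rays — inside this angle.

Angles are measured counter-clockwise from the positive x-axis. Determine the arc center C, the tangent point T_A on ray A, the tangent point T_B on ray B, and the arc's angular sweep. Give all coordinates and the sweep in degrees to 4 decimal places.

center=(8.6936,-21.9068) T_A=(9.7937,-22.6970) T_B=(9.2038,-23.1615) sweep=32.1827

bisector direction at 128.2203° = (-0.618687,0.785637)
center distance |VC| = r/sin(θ/2) = 1.354494/sin(73.9086°) = 1.409726
C = V + |VC|·bis = (8.6936,-21.9068)
T_A = V + ((C−V)·d_A)·d_A = V + 0.3907·d_A = (9.7937,-22.6970)
T_B = V + ((C−V)·d_B)·d_B = V + 0.3907·d_B = (9.2038,-23.1615)
sweep = 180° − θ = 32.1827°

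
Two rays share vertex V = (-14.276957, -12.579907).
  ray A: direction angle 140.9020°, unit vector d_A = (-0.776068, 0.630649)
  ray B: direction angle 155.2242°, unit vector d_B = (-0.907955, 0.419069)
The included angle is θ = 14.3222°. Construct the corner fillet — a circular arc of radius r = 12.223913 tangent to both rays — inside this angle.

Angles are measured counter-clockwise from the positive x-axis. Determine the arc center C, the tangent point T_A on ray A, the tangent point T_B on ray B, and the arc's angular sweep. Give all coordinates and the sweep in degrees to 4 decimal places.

center=(-97.4923,39.2915) T_A=(-89.7833,48.7781) T_B=(-102.6150,28.1927) sweep=165.6778

bisector direction at 148.0631° = (-0.848631,0.528985)
center distance |VC| = r/sin(θ/2) = 12.223913/sin(7.1611°) = 98.058317
C = V + |VC|·bis = (-97.4923,39.2915)
T_A = V + ((C−V)·d_A)·d_A = V + 97.2934·d_A = (-89.7833,48.7781)
T_B = V + ((C−V)·d_B)·d_B = V + 97.2934·d_B = (-102.6150,28.1927)
sweep = 180° − θ = 165.6778°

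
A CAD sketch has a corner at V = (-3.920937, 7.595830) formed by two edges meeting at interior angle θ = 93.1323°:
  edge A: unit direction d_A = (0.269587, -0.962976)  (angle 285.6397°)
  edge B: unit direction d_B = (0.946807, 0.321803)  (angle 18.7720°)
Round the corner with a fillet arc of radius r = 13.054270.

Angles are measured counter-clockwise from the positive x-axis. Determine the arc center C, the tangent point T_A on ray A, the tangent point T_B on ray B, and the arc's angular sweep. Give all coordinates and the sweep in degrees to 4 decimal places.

bisector direction at 332.2058° = (0.884629,-0.466296)
center distance |VC| = r/sin(θ/2) = 13.054270/sin(46.5662°) = 17.976913
C = V + |VC|·bis = (11.9820,-0.7867)
T_A = V + ((C−V)·d_A)·d_A = V + 12.3594·d_A = (-0.5890,-4.3060)
T_B = V + ((C−V)·d_B)·d_B = V + 12.3594·d_B = (7.7811,11.5731)
sweep = 180° − θ = 86.8677°

center=(11.9820,-0.7867) T_A=(-0.5890,-4.3060) T_B=(7.7811,11.5731) sweep=86.8677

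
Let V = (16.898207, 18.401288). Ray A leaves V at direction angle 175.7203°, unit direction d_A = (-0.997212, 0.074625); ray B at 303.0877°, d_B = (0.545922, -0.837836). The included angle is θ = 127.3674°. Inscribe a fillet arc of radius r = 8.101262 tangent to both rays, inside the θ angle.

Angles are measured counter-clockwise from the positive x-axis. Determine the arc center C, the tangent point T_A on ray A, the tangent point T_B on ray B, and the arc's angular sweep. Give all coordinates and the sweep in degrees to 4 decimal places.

center=(12.2981,10.6216) T_A=(12.9026,18.7003) T_B=(19.0856,15.0443) sweep=52.6326

bisector direction at 239.4040° = (-0.508981,-0.860778)
center distance |VC| = r/sin(θ/2) = 8.101262/sin(63.6837°) = 9.037952
C = V + |VC|·bis = (12.2981,10.6216)
T_A = V + ((C−V)·d_A)·d_A = V + 4.0068·d_A = (12.9026,18.7003)
T_B = V + ((C−V)·d_B)·d_B = V + 4.0068·d_B = (19.0856,15.0443)
sweep = 180° − θ = 52.6326°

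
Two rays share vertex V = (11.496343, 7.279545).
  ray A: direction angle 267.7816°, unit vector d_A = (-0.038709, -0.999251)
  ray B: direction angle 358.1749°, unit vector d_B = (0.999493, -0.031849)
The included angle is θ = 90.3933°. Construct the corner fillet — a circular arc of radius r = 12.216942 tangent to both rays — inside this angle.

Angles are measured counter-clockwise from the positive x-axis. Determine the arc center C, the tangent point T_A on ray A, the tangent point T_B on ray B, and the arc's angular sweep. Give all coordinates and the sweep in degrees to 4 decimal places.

center=(23.2345,-5.3176) T_A=(11.0267,-4.8447) T_B=(23.6236,6.8931) sweep=89.6067

bisector direction at 312.9783° = (0.681721,-0.731613)
center distance |VC| = r/sin(θ/2) = 12.216942/sin(45.1966°) = 17.218370
C = V + |VC|·bis = (23.2345,-5.3176)
T_A = V + ((C−V)·d_A)·d_A = V + 12.1334·d_A = (11.0267,-4.8447)
T_B = V + ((C−V)·d_B)·d_B = V + 12.1334·d_B = (23.6236,6.8931)
sweep = 180° − θ = 89.6067°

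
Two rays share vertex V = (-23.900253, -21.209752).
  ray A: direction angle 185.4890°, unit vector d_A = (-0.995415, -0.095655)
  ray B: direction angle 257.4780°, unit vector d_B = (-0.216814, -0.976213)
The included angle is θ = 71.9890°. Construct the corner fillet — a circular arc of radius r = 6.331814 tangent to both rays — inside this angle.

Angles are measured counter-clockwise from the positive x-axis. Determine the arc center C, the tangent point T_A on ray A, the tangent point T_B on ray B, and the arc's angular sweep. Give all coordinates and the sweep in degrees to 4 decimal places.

center=(-31.9714,-28.3463) T_A=(-32.5770,-22.0436) T_B=(-25.7902,-29.7192) sweep=108.0110

bisector direction at 221.4835° = (-0.749147,-0.662404)
center distance |VC| = r/sin(θ/2) = 6.331814/sin(35.9945°) = 10.773749
C = V + |VC|·bis = (-31.9714,-28.3463)
T_A = V + ((C−V)·d_A)·d_A = V + 8.7168·d_A = (-32.5770,-22.0436)
T_B = V + ((C−V)·d_B)·d_B = V + 8.7168·d_B = (-25.7902,-29.7192)
sweep = 180° − θ = 108.0110°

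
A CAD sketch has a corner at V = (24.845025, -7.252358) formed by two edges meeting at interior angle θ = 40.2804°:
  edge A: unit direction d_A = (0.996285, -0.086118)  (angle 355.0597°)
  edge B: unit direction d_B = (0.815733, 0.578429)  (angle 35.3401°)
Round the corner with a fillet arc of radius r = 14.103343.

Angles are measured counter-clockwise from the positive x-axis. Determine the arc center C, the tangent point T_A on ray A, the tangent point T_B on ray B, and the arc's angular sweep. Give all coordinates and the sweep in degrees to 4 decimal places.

center=(64.3723,3.4869) T_A=(63.1577,-10.5641) T_B=(56.2145,14.9914) sweep=139.7196

bisector direction at 15.1999° = (0.965017,0.262187)
center distance |VC| = r/sin(θ/2) = 14.103343/sin(20.1402°) = 40.960166
C = V + |VC|·bis = (64.3723,3.4869)
T_A = V + ((C−V)·d_A)·d_A = V + 38.4556·d_A = (63.1577,-10.5641)
T_B = V + ((C−V)·d_B)·d_B = V + 38.4556·d_B = (56.2145,14.9914)
sweep = 180° − θ = 139.7196°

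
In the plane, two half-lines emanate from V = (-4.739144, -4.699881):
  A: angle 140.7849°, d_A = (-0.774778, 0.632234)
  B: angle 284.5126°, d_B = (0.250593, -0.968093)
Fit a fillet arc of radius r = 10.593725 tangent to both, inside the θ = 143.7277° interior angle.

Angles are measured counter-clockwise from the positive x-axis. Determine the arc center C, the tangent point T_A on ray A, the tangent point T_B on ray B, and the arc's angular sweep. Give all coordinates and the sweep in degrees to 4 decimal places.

center=(-14.1253,-10.7138) T_A=(-7.4276,-2.5061) T_B=(-3.8696,-8.0591) sweep=36.2723

bisector direction at 212.6488° = (-0.841994,-0.539487)
center distance |VC| = r/sin(θ/2) = 10.593725/sin(71.8638°) = 11.147540
C = V + |VC|·bis = (-14.1253,-10.7138)
T_A = V + ((C−V)·d_A)·d_A = V + 3.4700·d_A = (-7.4276,-2.5061)
T_B = V + ((C−V)·d_B)·d_B = V + 3.4700·d_B = (-3.8696,-8.0591)
sweep = 180° − θ = 36.2723°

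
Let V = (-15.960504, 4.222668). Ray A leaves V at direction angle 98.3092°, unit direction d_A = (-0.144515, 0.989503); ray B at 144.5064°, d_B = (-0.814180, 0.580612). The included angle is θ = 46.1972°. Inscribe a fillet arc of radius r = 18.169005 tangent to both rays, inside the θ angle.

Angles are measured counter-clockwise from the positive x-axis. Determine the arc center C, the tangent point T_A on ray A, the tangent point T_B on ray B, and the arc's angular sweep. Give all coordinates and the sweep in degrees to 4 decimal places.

bisector direction at 121.4078° = (-0.521126,0.853480)
center distance |VC| = r/sin(θ/2) = 18.169005/sin(23.0986°) = 46.312330
C = V + |VC|·bis = (-40.0951,43.7493)
T_A = V + ((C−V)·d_A)·d_A = V + 42.5995·d_A = (-22.1168,46.3750)
T_B = V + ((C−V)·d_B)·d_B = V + 42.5995·d_B = (-50.6442,28.9565)
sweep = 180° − θ = 133.8028°

center=(-40.0951,43.7493) T_A=(-22.1168,46.3750) T_B=(-50.6442,28.9565) sweep=133.8028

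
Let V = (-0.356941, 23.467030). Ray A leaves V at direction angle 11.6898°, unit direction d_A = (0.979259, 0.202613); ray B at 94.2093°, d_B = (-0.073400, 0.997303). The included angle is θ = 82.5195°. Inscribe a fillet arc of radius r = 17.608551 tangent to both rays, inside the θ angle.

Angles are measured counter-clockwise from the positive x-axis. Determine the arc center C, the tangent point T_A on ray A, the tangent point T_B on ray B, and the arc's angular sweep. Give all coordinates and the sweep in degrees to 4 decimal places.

bisector direction at 52.9495° = (0.602518,0.798105)
center distance |VC| = r/sin(θ/2) = 17.608551/sin(41.2597°) = 26.700913
C = V + |VC|·bis = (15.7308,44.7772)
T_A = V + ((C−V)·d_A)·d_A = V + 20.0718·d_A = (19.2986,27.5338)
T_B = V + ((C−V)·d_B)·d_B = V + 20.0718·d_B = (-1.8302,43.4847)
sweep = 180° − θ = 97.4805°

center=(15.7308,44.7772) T_A=(19.2986,27.5338) T_B=(-1.8302,43.4847) sweep=97.4805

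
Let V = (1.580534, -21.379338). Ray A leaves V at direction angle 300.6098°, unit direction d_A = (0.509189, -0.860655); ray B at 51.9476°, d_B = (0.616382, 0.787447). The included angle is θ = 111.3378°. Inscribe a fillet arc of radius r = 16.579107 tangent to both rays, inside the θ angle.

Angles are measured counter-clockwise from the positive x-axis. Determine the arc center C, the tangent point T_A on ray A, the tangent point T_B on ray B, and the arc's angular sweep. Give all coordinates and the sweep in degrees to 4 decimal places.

bisector direction at 356.2787° = (0.997892,-0.064903)
center distance |VC| = r/sin(θ/2) = 16.579107/sin(55.6689°) = 20.076607
C = V + |VC|·bis = (21.6148,-22.6824)
T_A = V + ((C−V)·d_A)·d_A = V + 11.3227·d_A = (7.3459,-31.1243)
T_B = V + ((C−V)·d_B)·d_B = V + 11.3227·d_B = (8.5596,-12.4633)
sweep = 180° − θ = 68.6622°

center=(21.6148,-22.6824) T_A=(7.3459,-31.1243) T_B=(8.5596,-12.4633) sweep=68.6622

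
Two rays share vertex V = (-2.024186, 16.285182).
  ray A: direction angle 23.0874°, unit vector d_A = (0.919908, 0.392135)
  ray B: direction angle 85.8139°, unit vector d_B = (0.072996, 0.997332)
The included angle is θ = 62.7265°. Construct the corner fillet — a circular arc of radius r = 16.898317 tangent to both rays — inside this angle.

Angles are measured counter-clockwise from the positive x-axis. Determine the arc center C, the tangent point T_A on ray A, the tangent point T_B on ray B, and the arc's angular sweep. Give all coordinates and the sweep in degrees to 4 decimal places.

bisector direction at 54.4507° = (0.581404,0.813615)
center distance |VC| = r/sin(θ/2) = 16.898317/sin(31.3633°) = 32.467914
C = V + |VC|·bis = (16.8528,42.7016)
T_A = V + ((C−V)·d_A)·d_A = V + 27.7239·d_A = (23.4792,27.1567)
T_B = V + ((C−V)·d_B)·d_B = V + 27.7239·d_B = (-0.0004,43.9351)
sweep = 180° − θ = 117.2735°

center=(16.8528,42.7016) T_A=(23.4792,27.1567) T_B=(-0.0004,43.9351) sweep=117.2735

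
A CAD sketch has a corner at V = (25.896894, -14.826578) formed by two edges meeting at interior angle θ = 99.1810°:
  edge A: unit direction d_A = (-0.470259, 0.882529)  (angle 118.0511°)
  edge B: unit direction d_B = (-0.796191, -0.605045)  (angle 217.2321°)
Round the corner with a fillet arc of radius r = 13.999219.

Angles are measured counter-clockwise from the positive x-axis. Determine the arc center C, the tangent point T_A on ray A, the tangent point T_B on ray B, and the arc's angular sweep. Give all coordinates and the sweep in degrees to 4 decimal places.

center=(7.9375,-10.8916) T_A=(20.2922,-4.3084) T_B=(16.4077,-22.0377) sweep=80.8190

bisector direction at 167.6416° = (-0.976828,0.214026)
center distance |VC| = r/sin(θ/2) = 13.999219/sin(49.5905°) = 18.385411
C = V + |VC|·bis = (7.9375,-10.8916)
T_A = V + ((C−V)·d_A)·d_A = V + 11.9183·d_A = (20.2922,-4.3084)
T_B = V + ((C−V)·d_B)·d_B = V + 11.9183·d_B = (16.4077,-22.0377)
sweep = 180° − θ = 80.8190°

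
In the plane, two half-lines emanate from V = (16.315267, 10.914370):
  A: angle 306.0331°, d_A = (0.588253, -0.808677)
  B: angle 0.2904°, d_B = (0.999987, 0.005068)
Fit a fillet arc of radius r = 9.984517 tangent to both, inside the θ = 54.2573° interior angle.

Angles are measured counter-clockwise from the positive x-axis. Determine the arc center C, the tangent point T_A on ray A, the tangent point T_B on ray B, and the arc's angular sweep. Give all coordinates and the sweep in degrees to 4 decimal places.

center=(35.8530,1.0288) T_A=(27.7788,-4.8447) T_B=(35.8024,11.0131) sweep=125.7427

bisector direction at 333.1617° = (0.892285,-0.451473)
center distance |VC| = r/sin(θ/2) = 9.984517/sin(27.1287°) = 21.896351
C = V + |VC|·bis = (35.8530,1.0288)
T_A = V + ((C−V)·d_A)·d_A = V + 19.4874·d_A = (27.7788,-4.8447)
T_B = V + ((C−V)·d_B)·d_B = V + 19.4874·d_B = (35.8024,11.0131)
sweep = 180° − θ = 125.7427°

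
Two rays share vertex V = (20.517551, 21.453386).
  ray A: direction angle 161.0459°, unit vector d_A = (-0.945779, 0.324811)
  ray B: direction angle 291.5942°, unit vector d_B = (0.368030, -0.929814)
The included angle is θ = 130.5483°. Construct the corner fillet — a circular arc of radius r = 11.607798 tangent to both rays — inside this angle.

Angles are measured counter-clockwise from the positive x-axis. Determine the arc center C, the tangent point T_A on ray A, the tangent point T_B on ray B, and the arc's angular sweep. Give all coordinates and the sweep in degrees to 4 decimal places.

bisector direction at 226.3201° = (-0.690629,-0.723209)
center distance |VC| = r/sin(θ/2) = 11.607798/sin(65.2742°) = 12.779421
C = V + |VC|·bis = (11.6917,12.2112)
T_A = V + ((C−V)·d_A)·d_A = V + 5.3453·d_A = (15.4620,23.1896)
T_B = V + ((C−V)·d_B)·d_B = V + 5.3453·d_B = (22.4848,16.4832)
sweep = 180° − θ = 49.4517°

center=(11.6917,12.2112) T_A=(15.4620,23.1896) T_B=(22.4848,16.4832) sweep=49.4517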